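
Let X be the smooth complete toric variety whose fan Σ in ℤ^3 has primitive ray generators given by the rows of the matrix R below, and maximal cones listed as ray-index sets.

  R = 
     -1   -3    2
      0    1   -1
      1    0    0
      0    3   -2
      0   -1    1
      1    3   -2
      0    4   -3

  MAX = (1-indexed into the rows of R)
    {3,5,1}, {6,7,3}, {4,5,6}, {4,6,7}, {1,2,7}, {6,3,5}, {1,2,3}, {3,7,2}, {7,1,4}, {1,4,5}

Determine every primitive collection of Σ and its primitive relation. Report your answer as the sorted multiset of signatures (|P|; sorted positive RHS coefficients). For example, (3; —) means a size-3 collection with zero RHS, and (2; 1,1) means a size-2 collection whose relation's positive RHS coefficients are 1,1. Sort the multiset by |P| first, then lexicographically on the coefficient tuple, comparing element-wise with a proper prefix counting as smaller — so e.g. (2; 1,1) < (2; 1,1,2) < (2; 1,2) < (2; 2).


Primitive collections (7):

  P = {1,6}:  v_{1} + v_{6} = 0  so sig = (2; —)
  P = {2,5}:  v_{2} + v_{5} = 0  so sig = (2; —)
  P = {2,4}:  v_{2} + v_{4} = v_{7}  so sig = (2; 1)
  P = {3,4}:  v_{3} + v_{4} = v_{6}  so sig = (2; 1)
  P = {5,7}:  v_{5} + v_{7} = v_{4}  so sig = (2; 1)
  P = {2,6}:  v_{2} + v_{6} = v_{3} + v_{7}  so sig = (2; 1,1)
  P = {1,3,7}:  v_{1} + v_{3} + v_{7} = v_{2}  so sig = (3; 1)

Sorted signature multiset PRS(X):
    |P|=2: 6 collections, coeffs (), (), (1), (1), (1), (1,1)
    |P|=3: 1 collection, coeffs (1)


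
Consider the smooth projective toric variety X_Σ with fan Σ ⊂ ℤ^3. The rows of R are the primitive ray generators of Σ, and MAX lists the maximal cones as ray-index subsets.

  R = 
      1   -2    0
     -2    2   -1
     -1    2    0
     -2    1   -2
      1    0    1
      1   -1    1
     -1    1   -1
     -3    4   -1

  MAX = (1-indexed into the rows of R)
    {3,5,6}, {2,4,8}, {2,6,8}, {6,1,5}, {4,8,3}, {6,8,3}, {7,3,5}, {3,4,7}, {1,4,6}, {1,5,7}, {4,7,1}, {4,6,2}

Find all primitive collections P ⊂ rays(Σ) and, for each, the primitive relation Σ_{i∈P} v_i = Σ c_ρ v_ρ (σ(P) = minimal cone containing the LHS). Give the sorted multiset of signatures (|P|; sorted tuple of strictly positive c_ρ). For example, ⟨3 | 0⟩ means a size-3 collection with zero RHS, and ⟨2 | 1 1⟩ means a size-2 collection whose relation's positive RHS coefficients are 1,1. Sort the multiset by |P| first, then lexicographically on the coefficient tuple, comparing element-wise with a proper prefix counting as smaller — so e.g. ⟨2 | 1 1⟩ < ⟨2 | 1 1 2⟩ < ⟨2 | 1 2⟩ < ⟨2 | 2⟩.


Σ has 12 primitive collections:

  P={1,3}:  v_{1} + v_{3} = 0  ⟹  sig = ⟨2 | 0⟩
  P={6,7}:  v_{6} + v_{7} = 0  ⟹  sig = ⟨2 | 0⟩
  P={1,8}:  v_{1} + v_{8} = v_{2}  ⟹  sig = ⟨2 | 1⟩
  P={2,3}:  v_{2} + v_{3} = v_{8}  ⟹  sig = ⟨2 | 1⟩
  P={2,5}:  v_{2} + v_{5} = v_{3}  ⟹  sig = ⟨2 | 1⟩
  P={4,5}:  v_{4} + v_{5} = v_{7}  ⟹  sig = ⟨2 | 1⟩
  P={1,2}:  v_{1} + v_{2} = v_{4} + v_{6}  ⟹  sig = ⟨2 | 1 1⟩
  P={2,7}:  v_{2} + v_{7} = v_{3} + v_{4}  ⟹  sig = ⟨2 | 1 1⟩
  P={7,8}:  v_{7} + v_{8} = 2·v_{3} + v_{4}  ⟹  sig = ⟨2 | 1 2⟩
  P={5,8}:  v_{5} + v_{8} = 2·v_{3}  ⟹  sig = ⟨2 | 2⟩
  P={3,4,6}:  v_{3} + v_{4} + v_{6} = v_{2}  ⟹  sig = ⟨3 | 1⟩
  P={4,6,8}:  v_{4} + v_{6} + v_{8} = 2·v_{2}  ⟹  sig = ⟨3 | 2⟩

Sorted signature multiset PRS(X):
[⟨2 | 0⟩, ⟨2 | 0⟩, ⟨2 | 1⟩, ⟨2 | 1⟩, ⟨2 | 1⟩, ⟨2 | 1⟩, ⟨2 | 1 1⟩, ⟨2 | 1 1⟩, ⟨2 | 1 2⟩, ⟨2 | 2⟩, ⟨3 | 1⟩, ⟨3 | 2⟩]


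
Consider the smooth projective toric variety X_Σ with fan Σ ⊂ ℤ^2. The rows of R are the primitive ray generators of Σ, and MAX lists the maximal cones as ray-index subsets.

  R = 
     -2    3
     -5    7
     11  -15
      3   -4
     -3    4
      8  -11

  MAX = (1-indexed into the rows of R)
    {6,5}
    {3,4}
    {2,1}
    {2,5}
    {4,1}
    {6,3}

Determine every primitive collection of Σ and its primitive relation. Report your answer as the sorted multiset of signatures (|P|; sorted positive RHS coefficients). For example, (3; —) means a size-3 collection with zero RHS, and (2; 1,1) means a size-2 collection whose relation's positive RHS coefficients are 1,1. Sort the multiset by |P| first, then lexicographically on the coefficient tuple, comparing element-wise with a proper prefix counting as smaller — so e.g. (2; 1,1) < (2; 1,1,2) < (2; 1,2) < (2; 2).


|primitive collections| = 9. Relations:

  {4,5}:  v_{4} + v_{5} = 0  ⟹  sig = (2; —)
  {1,5}:  v_{1} + v_{5} = v_{2}  ⟹  sig = (2; 1)
  {2,4}:  v_{2} + v_{4} = v_{1}  ⟹  sig = (2; 1)
  {2,6}:  v_{2} + v_{6} = v_{4}  ⟹  sig = (2; 1)
  {3,5}:  v_{3} + v_{5} = v_{6}  ⟹  sig = (2; 1)
  {4,6}:  v_{4} + v_{6} = v_{3}  ⟹  sig = (2; 1)
  {1,6}:  v_{1} + v_{6} = 2·v_{4}  ⟹  sig = (2; 2)
  {2,3}:  v_{2} + v_{3} = 2·v_{4}  ⟹  sig = (2; 2)
  {1,3}:  v_{1} + v_{3} = 3·v_{4}  ⟹  sig = (2; 3)

Hence PRS(X_Σ) =
{ (2; —),  (2; 1) ×5,  (2; 2) ×2,  (2; 3) }


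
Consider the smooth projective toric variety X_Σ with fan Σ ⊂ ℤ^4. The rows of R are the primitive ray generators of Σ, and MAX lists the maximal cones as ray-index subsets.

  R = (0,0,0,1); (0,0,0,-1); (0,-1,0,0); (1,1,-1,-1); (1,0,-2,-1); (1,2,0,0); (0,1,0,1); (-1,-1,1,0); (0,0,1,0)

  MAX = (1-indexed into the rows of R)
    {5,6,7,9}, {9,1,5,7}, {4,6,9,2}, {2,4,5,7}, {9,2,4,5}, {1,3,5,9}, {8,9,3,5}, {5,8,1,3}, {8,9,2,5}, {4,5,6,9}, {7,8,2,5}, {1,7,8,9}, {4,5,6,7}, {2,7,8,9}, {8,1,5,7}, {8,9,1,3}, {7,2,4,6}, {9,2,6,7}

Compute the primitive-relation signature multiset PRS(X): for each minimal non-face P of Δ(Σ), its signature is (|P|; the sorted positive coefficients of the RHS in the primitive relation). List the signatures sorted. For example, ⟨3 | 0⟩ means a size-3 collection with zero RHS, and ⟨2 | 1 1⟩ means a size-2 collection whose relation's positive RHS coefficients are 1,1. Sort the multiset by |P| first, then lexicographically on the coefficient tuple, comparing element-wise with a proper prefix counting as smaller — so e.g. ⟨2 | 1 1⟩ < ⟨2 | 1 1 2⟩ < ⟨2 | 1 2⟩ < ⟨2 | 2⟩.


14 collections generate NE(X_Σ); each relation:

  {1,2}:  v_{1} + v_{2} = 0  ⟹  sig = ⟨2 | 0⟩
  {3,7}:  v_{3} + v_{7} = v_{1}  ⟹  sig = ⟨2 | 1⟩
  {4,8}:  v_{4} + v_{8} = v_{2}  ⟹  sig = ⟨2 | 1⟩
  {3,4}:  v_{3} + v_{4} = v_{5} + v_{9}  ⟹  sig = ⟨2 | 1 1⟩
  {1,4}:  v_{1} + v_{4} = v_{5} + v_{7} + v_{9}  ⟹  sig = ⟨2 | 1 1 1⟩
  {2,3}:  v_{2} + v_{3} = v_{5} + v_{8} + v_{9}  ⟹  sig = ⟨2 | 1 1 1⟩
  {6,8}:  v_{6} + v_{8} = v_{2} + v_{7} + v_{9}  ⟹  sig = ⟨2 | 1 1 1⟩
  {3,6}:  v_{3} + v_{6} = v_{5} + v_{7} + 2·v_{9}  ⟹  sig = ⟨2 | 1 1 2⟩
  {1,6}:  v_{1} + v_{6} = v_{5} + 2·v_{7} + 2·v_{9}  ⟹  sig = ⟨2 | 1 2 2⟩
  {4,7,9}:  v_{4} + v_{7} + v_{9} = v_{6}  ⟹  sig = ⟨3 | 1⟩
  {2,5,6}:  v_{2} + v_{5} + v_{6} = 2·v_{4}  ⟹  sig = ⟨3 | 2⟩
  {5,7,8,9}:  v_{5} + v_{7} + v_{8} + v_{9} = 0  ⟹  sig = ⟨4 | 0⟩
  {1,5,8,9}:  v_{1} + v_{5} + v_{8} + v_{9} = v_{3}  ⟹  sig = ⟨4 | 1⟩
  {2,5,7,9}:  v_{2} + v_{5} + v_{7} + v_{9} = v_{4}  ⟹  sig = ⟨4 | 1⟩

Signatures (|P|; sorted positive RHS coefficients), sorted:
[⟨2 | 0⟩, ⟨2 | 1⟩, ⟨2 | 1⟩, ⟨2 | 1 1⟩, ⟨2 | 1 1 1⟩, ⟨2 | 1 1 1⟩, ⟨2 | 1 1 1⟩, ⟨2 | 1 1 2⟩, ⟨2 | 1 2 2⟩, ⟨3 | 1⟩, ⟨3 | 2⟩, ⟨4 | 0⟩, ⟨4 | 1⟩, ⟨4 | 1⟩]


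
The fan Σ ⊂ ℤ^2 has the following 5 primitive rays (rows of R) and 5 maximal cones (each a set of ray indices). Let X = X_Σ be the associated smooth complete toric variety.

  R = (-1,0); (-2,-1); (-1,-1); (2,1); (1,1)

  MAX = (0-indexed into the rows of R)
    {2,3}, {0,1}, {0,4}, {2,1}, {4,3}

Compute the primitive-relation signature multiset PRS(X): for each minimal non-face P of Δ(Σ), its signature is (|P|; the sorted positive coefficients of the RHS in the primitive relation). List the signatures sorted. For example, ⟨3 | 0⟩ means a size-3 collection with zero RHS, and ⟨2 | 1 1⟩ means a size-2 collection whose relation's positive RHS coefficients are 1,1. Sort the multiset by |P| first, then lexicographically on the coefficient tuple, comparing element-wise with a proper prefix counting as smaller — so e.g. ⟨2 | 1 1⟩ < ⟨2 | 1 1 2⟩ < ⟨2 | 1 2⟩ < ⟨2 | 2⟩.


Minimal non-faces — 5 found among 5 rays, 5 max cones:

  {1,3}:  v_{1} + v_{3} = 0  ⟹  sig = ⟨2 | 0⟩
  {2,4}:  v_{2} + v_{4} = 0  ⟹  sig = ⟨2 | 0⟩
  {0,2}:  v_{0} + v_{2} = v_{1}  ⟹  sig = ⟨2 | 1⟩
  {0,3}:  v_{0} + v_{3} = v_{4}  ⟹  sig = ⟨2 | 1⟩
  {1,4}:  v_{1} + v_{4} = v_{0}  ⟹  sig = ⟨2 | 1⟩

so the primitive-relation signature multiset is
{ ⟨2 | 0⟩ ×2,  ⟨2 | 1⟩ ×3 }


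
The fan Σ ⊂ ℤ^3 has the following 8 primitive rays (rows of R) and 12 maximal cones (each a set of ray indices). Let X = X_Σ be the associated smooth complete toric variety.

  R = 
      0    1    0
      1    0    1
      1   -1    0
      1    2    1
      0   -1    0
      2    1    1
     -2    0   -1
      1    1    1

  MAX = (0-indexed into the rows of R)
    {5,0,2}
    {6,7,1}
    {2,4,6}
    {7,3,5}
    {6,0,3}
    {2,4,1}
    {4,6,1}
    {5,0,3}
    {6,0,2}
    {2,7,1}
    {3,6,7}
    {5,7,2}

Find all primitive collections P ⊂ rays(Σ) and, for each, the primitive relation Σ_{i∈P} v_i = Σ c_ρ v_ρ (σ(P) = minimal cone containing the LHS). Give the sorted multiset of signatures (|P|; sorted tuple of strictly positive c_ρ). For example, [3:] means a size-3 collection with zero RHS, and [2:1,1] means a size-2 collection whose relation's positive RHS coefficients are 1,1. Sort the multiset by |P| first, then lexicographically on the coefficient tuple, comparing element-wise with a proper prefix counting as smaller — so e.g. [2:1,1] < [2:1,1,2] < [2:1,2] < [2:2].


|primitive collections| = 12. Relations:

  P = {0,4}:  v_{0} + v_{4} = 0  →  sig = [2:]
  P = {0,1}:  v_{0} + v_{1} = v_{7}  →  sig = [2:1]
  P = {0,7}:  v_{0} + v_{7} = v_{3}  →  sig = [2:1]
  P = {2,3}:  v_{2} + v_{3} = v_{5}  →  sig = [2:1]
  P = {3,4}:  v_{3} + v_{4} = v_{7}  →  sig = [2:1]
  P = {4,7}:  v_{4} + v_{7} = v_{1}  →  sig = [2:1]
  P = {5,6}:  v_{5} + v_{6} = v_{0}  →  sig = [2:1]
  P = {4,5}:  v_{4} + v_{5} = v_{2} + v_{7}  →  sig = [2:1,1]
  P = {1,5}:  v_{1} + v_{5} = v_{2} + 2·v_{7}  →  sig = [2:1,2]
  P = {1,3}:  v_{1} + v_{3} = 2·v_{7}  →  sig = [2:2]
  P = {2,6,7}:  v_{2} + v_{6} + v_{7} = 0  →  sig = [3:]
  P = {1,2,6}:  v_{1} + v_{2} + v_{6} = v_{4}  →  sig = [3:1]

Sorted signature multiset PRS(X):
    [2:]
    [2:1]
    [2:1]
    [2:1]
    [2:1]
    [2:1]
    [2:1]
    [2:1,1]
    [2:1,2]
    [2:2]
    [3:]
    [3:1]


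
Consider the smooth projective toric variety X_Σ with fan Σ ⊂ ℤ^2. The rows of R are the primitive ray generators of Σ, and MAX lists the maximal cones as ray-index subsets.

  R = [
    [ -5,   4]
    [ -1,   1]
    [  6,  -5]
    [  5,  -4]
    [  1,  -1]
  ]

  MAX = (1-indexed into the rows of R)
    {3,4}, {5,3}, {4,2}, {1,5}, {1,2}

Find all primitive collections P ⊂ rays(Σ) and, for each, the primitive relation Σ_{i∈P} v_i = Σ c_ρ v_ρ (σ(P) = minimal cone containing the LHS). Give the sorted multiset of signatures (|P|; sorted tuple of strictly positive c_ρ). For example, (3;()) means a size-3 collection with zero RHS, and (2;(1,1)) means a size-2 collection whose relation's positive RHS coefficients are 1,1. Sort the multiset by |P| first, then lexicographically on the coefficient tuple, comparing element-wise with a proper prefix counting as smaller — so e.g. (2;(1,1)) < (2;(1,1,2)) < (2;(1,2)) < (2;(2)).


Δ(Σ) — 5 vertices, 5 min non-faces:

  {1,4}:  v_{1} + v_{4} = 0 ; sig = (2;())
  {2,5}:  v_{2} + v_{5} = 0 ; sig = (2;())
  {1,3}:  v_{1} + v_{3} = v_{5} ; sig = (2;(1))
  {2,3}:  v_{2} + v_{3} = v_{4} ; sig = (2;(1))
  {4,5}:  v_{4} + v_{5} = v_{3} ; sig = (2;(1))

so the primitive-relation signature multiset is
    |P|=2: 5 collections, coeffs (), (), (1), (1), (1)


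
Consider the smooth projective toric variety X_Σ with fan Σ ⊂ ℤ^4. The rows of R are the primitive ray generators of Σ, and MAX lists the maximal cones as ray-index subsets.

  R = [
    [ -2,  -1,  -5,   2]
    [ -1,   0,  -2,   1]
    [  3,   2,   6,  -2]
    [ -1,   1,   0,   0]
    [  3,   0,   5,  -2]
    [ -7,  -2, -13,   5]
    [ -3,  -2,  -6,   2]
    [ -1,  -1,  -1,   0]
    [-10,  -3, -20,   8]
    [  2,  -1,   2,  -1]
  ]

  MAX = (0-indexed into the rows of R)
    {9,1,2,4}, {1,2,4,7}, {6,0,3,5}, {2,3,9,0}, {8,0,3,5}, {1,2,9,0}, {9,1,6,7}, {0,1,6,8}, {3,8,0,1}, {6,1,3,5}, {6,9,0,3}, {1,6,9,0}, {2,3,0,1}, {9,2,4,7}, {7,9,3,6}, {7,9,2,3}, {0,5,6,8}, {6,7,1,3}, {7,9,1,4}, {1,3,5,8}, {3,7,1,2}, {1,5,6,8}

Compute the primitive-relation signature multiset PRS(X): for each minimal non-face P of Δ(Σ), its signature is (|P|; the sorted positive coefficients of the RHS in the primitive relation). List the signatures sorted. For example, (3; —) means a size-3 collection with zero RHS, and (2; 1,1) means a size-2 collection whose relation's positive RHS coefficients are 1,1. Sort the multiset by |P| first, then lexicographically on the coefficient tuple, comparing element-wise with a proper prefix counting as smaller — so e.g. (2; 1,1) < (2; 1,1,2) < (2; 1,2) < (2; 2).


Σ has 18 primitive collections:

  P={2,6}:  v_{2} + v_{6} = 0 ; sig = (2; —)
  P={0,7}:  v_{0} + v_{7} = v_{6} ; sig = (2; 1)
  P={0,4}:  v_{0} + v_{4} = v_{1} + v_{9} ; sig = (2; 1,1)
  P={3,4}:  v_{3} + v_{4} = v_{2} + v_{7} ; sig = (2; 1,1)
  P={4,5}:  v_{4} + v_{5} = v_{1} + v_{6} ; sig = (2; 1,1)
  P={5,9}:  v_{5} + v_{9} = v_{0} + v_{6} ; sig = (2; 1,1)
  P={2,5}:  v_{2} + v_{5} = v_{0} + v_{1} + v_{3} ; sig = (2; 1,1,1)
  P={4,6}:  v_{4} + v_{6} = v_{1} + v_{7} + v_{9} ; sig = (2; 1,1,1)
  P={7,8}:  v_{7} + v_{8} = v_{1} + v_{5} + v_{6} ; sig = (2; 1,1,1)
  P={4,8}:  v_{4} + v_{8} = v_{0} + 2·v_{1} + v_{6} ; sig = (2; 1,1,2)
  P={5,7}:  v_{5} + v_{7} = v_{1} + v_{3} + 2·v_{6} ; sig = (2; 1,1,2)
  P={8,9}:  v_{8} + v_{9} = 2·v_{0} + v_{1} + v_{6} ; sig = (2; 1,1,2)
  P={2,8}:  v_{2} + v_{8} = 2·v_{0} + 2·v_{1} + v_{3} ; sig = (2; 1,2,2)
  P={1,3,9}:  v_{1} + v_{3} + v_{9} = 0 ; sig = (3; —)
  P={0,1,5}:  v_{0} + v_{1} + v_{5} = v_{8} ; sig = (3; 1)
  P={3,6,8}:  v_{3} + v_{6} + v_{8} = 2·v_{5} ; sig = (3; 2)
  P={0,1,3,6}:  v_{0} + v_{1} + v_{3} + v_{6} = v_{5} ; sig = (4; 1)
  P={1,2,7,9}:  v_{1} + v_{2} + v_{7} + v_{9} = v_{4} ; sig = (4; 1)

Signatures (|P|; sorted positive RHS coefficients), sorted:
    |P|=2: 13 collections, coeffs (), (1), (1,1), (1,1), (1,1), (1,1), (1,1,1), (1,1,1), (1,1,1), (1,1,2), (1,1,2), (1,1,2), (1,2,2)
    |P|=3: 3 collections, coeffs (), (1), (2)
    |P|=4: 2 collections, coeffs (1), (1)


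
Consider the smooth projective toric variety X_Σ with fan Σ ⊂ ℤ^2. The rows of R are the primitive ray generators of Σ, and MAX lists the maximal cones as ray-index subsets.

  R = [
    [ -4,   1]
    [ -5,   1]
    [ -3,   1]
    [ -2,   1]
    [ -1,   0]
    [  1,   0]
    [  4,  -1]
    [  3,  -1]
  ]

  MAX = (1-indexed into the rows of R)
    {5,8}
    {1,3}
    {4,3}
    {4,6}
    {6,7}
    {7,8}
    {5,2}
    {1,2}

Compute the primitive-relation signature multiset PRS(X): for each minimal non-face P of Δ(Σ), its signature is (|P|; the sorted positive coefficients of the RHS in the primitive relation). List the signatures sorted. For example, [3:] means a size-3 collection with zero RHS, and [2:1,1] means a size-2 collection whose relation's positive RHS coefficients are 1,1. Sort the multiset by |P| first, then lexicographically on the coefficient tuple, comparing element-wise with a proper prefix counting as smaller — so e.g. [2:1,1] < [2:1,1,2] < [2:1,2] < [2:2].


20 minimal non-faces of Δ(Σ) (on 8 rays):

  • {1,7}:  v_{1} + v_{7} = 0  so sig = [2:]
  • {3,8}:  v_{3} + v_{8} = 0  so sig = [2:]
  • {5,6}:  v_{5} + v_{6} = 0  so sig = [2:]
  • {1,5}:  v_{1} + v_{5} = v_{2}  so sig = [2:1]
  • {1,6}:  v_{1} + v_{6} = v_{3}  so sig = [2:1]
  • {1,8}:  v_{1} + v_{8} = v_{5}  so sig = [2:1]
  • {2,6}:  v_{2} + v_{6} = v_{1}  so sig = [2:1]
  • {2,7}:  v_{2} + v_{7} = v_{5}  so sig = [2:1]
  • {3,5}:  v_{3} + v_{5} = v_{1}  so sig = [2:1]
  • {3,6}:  v_{3} + v_{6} = v_{4}  so sig = [2:1]
  • {3,7}:  v_{3} + v_{7} = v_{6}  so sig = [2:1]
  • {4,5}:  v_{4} + v_{5} = v_{3}  so sig = [2:1]
  • {4,8}:  v_{4} + v_{8} = v_{6}  so sig = [2:1]
  • {5,7}:  v_{5} + v_{7} = v_{8}  so sig = [2:1]
  • {6,8}:  v_{6} + v_{8} = v_{7}  so sig = [2:1]
  • {2,4}:  v_{2} + v_{4} = v_{1} + v_{3}  so sig = [2:1,1]
  • {1,4}:  v_{1} + v_{4} = 2·v_{3}  so sig = [2:2]
  • {2,3}:  v_{2} + v_{3} = 2·v_{1}  so sig = [2:2]
  • {2,8}:  v_{2} + v_{8} = 2·v_{5}  so sig = [2:2]
  • {4,7}:  v_{4} + v_{7} = 2·v_{6}  so sig = [2:2]

Signatures (|P|; sorted positive RHS coefficients), sorted:
    |P|=2: 20 collections, coeffs (), (), (), (1), (1), (1), (1), (1), (1), (1), (1), (1), (1), (1), (1), (1,1), (2), (2), (2), (2)


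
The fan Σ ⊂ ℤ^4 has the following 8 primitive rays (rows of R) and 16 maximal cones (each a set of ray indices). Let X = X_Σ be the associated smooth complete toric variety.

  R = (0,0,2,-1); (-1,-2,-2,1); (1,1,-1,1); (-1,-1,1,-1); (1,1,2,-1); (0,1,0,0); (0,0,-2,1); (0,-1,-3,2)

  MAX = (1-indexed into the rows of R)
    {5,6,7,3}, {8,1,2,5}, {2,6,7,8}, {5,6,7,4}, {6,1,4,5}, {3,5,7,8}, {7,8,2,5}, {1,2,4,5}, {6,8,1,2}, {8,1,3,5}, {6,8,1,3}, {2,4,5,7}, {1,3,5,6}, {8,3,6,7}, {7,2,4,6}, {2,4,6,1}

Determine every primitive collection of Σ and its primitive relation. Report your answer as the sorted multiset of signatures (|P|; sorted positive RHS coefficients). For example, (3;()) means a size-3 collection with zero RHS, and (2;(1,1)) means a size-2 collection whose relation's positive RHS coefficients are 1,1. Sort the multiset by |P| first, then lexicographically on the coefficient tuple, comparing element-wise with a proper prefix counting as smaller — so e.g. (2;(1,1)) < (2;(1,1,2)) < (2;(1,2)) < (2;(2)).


|primitive collections| = 6. Relations:

  P={1,7}:  v_{1} + v_{7} = 0  ⟹  sig = (2;())
  P={3,4}:  v_{3} + v_{4} = 0  ⟹  sig = (2;())
  P={2,3}:  v_{2} + v_{3} = v_{8}  ⟹  sig = (2;(1))
  P={4,8}:  v_{4} + v_{8} = v_{2}  ⟹  sig = (2;(1))
  P={2,5,6}:  v_{2} + v_{5} + v_{6} = 0  ⟹  sig = (3;())
  P={5,6,8}:  v_{5} + v_{6} + v_{8} = v_{3}  ⟹  sig = (3;(1))

Sorted signature multiset PRS(X):
    (2;())
    (2;())
    (2;(1))
    (2;(1))
    (3;())
    (3;(1))


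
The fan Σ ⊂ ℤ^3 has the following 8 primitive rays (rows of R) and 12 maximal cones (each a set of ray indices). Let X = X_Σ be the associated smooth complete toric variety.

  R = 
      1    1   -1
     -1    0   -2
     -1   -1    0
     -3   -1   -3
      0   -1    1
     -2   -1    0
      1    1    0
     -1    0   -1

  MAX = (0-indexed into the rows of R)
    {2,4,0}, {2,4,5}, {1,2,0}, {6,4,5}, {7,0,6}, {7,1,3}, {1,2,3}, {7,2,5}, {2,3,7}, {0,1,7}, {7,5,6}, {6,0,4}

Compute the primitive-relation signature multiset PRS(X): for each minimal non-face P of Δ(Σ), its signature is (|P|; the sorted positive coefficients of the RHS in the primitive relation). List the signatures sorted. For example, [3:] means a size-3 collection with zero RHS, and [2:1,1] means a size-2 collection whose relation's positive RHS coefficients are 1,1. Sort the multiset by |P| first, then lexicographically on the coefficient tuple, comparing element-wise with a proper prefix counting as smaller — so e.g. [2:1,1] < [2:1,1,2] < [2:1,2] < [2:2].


Σ has 12 primitive collections:

  {2,6}:  v_{2} + v_{6} = 0 ; sig = [2:]
  {0,5}:  v_{0} + v_{5} = v_{7} ; sig = [2:1]
  {4,7}:  v_{4} + v_{7} = v_{2} ; sig = [2:1]
  {1,6}:  v_{1} + v_{6} = v_{0} + v_{7} ; sig = [2:1,1]
  {3,6}:  v_{3} + v_{6} = v_{1} + v_{7} ; sig = [2:1,1]
  {1,4}:  v_{1} + v_{4} = v_{0} + 2·v_{2} ; sig = [2:1,2]
  {1,5}:  v_{1} + v_{5} = v_{2} + 2·v_{7} ; sig = [2:1,2]
  {3,4}:  v_{3} + v_{4} = v_{1} + 2·v_{2} ; sig = [2:1,2]
  {0,3}:  v_{0} + v_{3} = 2·v_{1} ; sig = [2:2]
  {3,5}:  v_{3} + v_{5} = 2·v_{2} + 3·v_{7} ; sig = [2:2,3]
  {0,2,7}:  v_{0} + v_{2} + v_{7} = v_{1} ; sig = [3:1]
  {1,2,7}:  v_{1} + v_{2} + v_{7} = v_{3} ; sig = [3:1]

Sorted signature multiset PRS(X):
    |P|=2: 10 collections, coeffs (), (1), (1), (1,1), (1,1), (1,2), (1,2), (1,2), (2), (2,3)
    |P|=3: 2 collections, coeffs (1), (1)


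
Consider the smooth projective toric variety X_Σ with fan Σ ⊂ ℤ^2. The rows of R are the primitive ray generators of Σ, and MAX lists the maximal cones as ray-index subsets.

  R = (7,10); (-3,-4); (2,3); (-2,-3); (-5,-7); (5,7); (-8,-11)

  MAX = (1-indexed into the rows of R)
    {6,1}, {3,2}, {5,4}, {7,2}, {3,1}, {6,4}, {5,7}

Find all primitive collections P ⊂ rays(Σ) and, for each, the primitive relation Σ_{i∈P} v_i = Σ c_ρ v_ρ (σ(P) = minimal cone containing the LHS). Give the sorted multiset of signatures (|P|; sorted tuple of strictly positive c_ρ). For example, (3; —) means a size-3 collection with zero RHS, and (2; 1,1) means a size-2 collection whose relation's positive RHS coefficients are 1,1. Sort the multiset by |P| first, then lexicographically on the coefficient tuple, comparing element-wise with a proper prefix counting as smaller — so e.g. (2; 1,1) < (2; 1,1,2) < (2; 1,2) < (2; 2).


|primitive collections| = 14. Relations:

  {3,4}:  v_{3} + v_{4} = 0  ⟹  sig = (2; —)
  {5,6}:  v_{5} + v_{6} = 0  ⟹  sig = (2; —)
  {1,4}:  v_{1} + v_{4} = v_{6}  ⟹  sig = (2; 1)
  {1,5}:  v_{1} + v_{5} = v_{3}  ⟹  sig = (2; 1)
  {2,4}:  v_{2} + v_{4} = v_{5}  ⟹  sig = (2; 1)
  {2,5}:  v_{2} + v_{5} = v_{7}  ⟹  sig = (2; 1)
  {2,6}:  v_{2} + v_{6} = v_{3}  ⟹  sig = (2; 1)
  {3,5}:  v_{3} + v_{5} = v_{2}  ⟹  sig = (2; 1)
  {3,6}:  v_{3} + v_{6} = v_{1}  ⟹  sig = (2; 1)
  {6,7}:  v_{6} + v_{7} = v_{2}  ⟹  sig = (2; 1)
  {1,7}:  v_{1} + v_{7} = v_{2} + v_{3}  ⟹  sig = (2; 1,1)
  {1,2}:  v_{1} + v_{2} = 2·v_{3}  ⟹  sig = (2; 2)
  {3,7}:  v_{3} + v_{7} = 2·v_{2}  ⟹  sig = (2; 2)
  {4,7}:  v_{4} + v_{7} = 2·v_{5}  ⟹  sig = (2; 2)

so the primitive-relation signature multiset is
    |P|=2: 14 collections, coeffs (), (), (1), (1), (1), (1), (1), (1), (1), (1), (1,1), (2), (2), (2)


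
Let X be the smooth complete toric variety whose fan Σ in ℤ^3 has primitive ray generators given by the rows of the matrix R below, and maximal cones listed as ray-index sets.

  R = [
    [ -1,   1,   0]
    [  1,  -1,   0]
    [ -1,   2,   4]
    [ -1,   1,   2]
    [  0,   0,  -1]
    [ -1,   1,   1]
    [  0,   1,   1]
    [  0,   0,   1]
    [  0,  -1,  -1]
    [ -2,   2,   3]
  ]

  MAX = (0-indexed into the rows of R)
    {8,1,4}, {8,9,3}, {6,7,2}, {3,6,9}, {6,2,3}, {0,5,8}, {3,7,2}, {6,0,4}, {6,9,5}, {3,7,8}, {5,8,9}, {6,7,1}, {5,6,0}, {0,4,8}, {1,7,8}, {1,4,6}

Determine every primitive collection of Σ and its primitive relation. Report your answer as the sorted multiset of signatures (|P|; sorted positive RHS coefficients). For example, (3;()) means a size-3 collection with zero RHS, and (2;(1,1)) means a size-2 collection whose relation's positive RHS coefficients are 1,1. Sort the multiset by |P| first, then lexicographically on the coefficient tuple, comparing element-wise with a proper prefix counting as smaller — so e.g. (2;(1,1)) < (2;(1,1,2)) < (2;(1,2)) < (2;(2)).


Minimal non-faces — 22 found among 10 rays, 16 max cones:

  • {0,1}:  v_{0} + v_{1} = 0  so sig = (2;())
  • {4,7}:  v_{4} + v_{7} = 0  so sig = (2;())
  • {6,8}:  v_{6} + v_{8} = 0  so sig = (2;())
  • {0,7}:  v_{0} + v_{7} = v_{5}  so sig = (2;(1))
  • {1,5}:  v_{1} + v_{5} = v_{7}  so sig = (2;(1))
  • {3,4}:  v_{3} + v_{4} = v_{5}  so sig = (2;(1))
  • {3,5}:  v_{3} + v_{5} = v_{9}  so sig = (2;(1))
  • {4,5}:  v_{4} + v_{5} = v_{0}  so sig = (2;(1))
  • {5,7}:  v_{5} + v_{7} = v_{3}  so sig = (2;(1))
  • {0,2}:  v_{0} + v_{2} = v_{6} + v_{9}  so sig = (2;(1,1))
  • {1,9}:  v_{1} + v_{9} = v_{3} + v_{7}  so sig = (2;(1,1))
  • {2,4}:  v_{2} + v_{4} = v_{3} + v_{6}  so sig = (2;(1,1))
  • {2,8}:  v_{2} + v_{8} = v_{3} + v_{7}  so sig = (2;(1,1))
  • {2,5}:  v_{2} + v_{5} = 2·v_{3} + v_{6}  so sig = (2;(1,2))
  • {1,2}:  v_{1} + v_{2} = v_{6} + 3·v_{7}  so sig = (2;(1,3))
  • {2,9}:  v_{2} + v_{9} = 3·v_{3} + v_{6}  so sig = (2;(1,3))
  • {0,3}:  v_{0} + v_{3} = 2·v_{5}  so sig = (2;(2))
  • {1,3}:  v_{1} + v_{3} = 2·v_{7}  so sig = (2;(2))
  • {4,9}:  v_{4} + v_{9} = 2·v_{5}  so sig = (2;(2))
  • {7,9}:  v_{7} + v_{9} = 2·v_{3}  so sig = (2;(2))
  • {0,9}:  v_{0} + v_{9} = 3·v_{5}  so sig = (2;(3))
  • {3,6,7}:  v_{3} + v_{6} + v_{7} = v_{2}  so sig = (3;(1))

so the primitive-relation signature multiset is
    |P|=2: 21 collections, coeffs (), (), (), (1), (1), (1), (1), (1), (1), (1,1), (1,1), (1,1), (1,1), (1,2), (1,3), (1,3), (2), (2), (2), (2), (3)
    |P|=3: 1 collection, coeffs (1)


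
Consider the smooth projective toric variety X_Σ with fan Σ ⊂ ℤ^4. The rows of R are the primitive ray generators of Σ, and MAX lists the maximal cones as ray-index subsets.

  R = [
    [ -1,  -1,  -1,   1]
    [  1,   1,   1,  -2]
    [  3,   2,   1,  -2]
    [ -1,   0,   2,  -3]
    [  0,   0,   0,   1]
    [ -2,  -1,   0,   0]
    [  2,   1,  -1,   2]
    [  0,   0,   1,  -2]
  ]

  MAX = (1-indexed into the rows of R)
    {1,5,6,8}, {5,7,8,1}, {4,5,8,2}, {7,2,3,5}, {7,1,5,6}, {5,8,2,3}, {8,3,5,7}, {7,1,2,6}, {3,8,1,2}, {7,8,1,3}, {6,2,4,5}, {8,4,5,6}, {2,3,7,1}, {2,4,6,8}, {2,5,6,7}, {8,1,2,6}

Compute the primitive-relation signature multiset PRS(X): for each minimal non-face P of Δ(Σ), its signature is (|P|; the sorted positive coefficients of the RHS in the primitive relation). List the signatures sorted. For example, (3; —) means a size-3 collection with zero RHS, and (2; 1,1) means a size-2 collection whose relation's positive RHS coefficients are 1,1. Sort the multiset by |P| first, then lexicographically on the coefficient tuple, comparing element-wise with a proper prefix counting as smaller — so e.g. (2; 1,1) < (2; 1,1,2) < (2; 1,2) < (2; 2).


The 9 primitive collections of Σ (r=8, n=4):

  {3,6}:  v_{3} + v_{6} = v_{2}  ⇒ sig = (2; 1)
  {1,4}:  v_{1} + v_{4} = v_{6} + v_{8}  ⇒ sig = (2; 1,1)
  {4,7}:  v_{4} + v_{7} = v_{2} + v_{5}  ⇒ sig = (2; 1,1)
  {3,4}:  v_{3} + v_{4} = 2·v_{2} + v_{5} + v_{8}  ⇒ sig = (2; 1,1,2)
  {1,2,5}:  v_{1} + v_{2} + v_{5} = 0  ⇒ sig = (3; —)
  {6,7,8}:  v_{6} + v_{7} + v_{8} = 0  ⇒ sig = (3; —)
  {2,7,8}:  v_{2} + v_{7} + v_{8} = v_{3}  ⇒ sig = (3; 1)
  {1,3,5}:  v_{1} + v_{3} + v_{5} = v_{7} + v_{8}  ⇒ sig = (3; 1,1)
  {2,5,6,8}:  v_{2} + v_{5} + v_{6} + v_{8} = v_{4}  ⇒ sig = (4; 1)

so the primitive-relation signature multiset is
    |P|=2: 4 collections, coeffs (1), (1,1), (1,1), (1,1,2)
    |P|=3: 4 collections, coeffs (), (), (1), (1,1)
    |P|=4: 1 collection, coeffs (1)


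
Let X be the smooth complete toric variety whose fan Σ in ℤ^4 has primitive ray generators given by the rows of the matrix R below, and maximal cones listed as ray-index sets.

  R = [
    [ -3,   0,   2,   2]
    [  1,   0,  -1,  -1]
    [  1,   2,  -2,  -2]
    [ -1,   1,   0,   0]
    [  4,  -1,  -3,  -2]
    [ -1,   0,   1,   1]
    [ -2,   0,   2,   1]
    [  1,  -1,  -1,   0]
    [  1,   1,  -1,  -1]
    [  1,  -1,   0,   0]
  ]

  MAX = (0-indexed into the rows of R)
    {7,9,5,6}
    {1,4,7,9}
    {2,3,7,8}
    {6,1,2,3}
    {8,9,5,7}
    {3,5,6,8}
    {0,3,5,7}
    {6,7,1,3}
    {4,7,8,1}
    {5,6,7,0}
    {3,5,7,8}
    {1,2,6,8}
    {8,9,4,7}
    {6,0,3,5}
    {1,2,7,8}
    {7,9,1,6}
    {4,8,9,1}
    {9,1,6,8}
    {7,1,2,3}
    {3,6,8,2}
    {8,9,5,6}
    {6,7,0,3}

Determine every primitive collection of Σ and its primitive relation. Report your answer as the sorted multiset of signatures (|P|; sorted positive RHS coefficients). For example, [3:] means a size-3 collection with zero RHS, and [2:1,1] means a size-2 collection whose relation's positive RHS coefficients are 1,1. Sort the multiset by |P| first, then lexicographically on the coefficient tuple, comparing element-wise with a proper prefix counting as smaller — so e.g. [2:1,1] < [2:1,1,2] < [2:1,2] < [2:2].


18 minimal non-faces of Δ(Σ) (on 10 rays):

  P={1,5}:  v_{1} + v_{5} = 0  ⟹  sig = [2:]
  P={3,9}:  v_{3} + v_{9} = 0  ⟹  sig = [2:]
  P={0,4}:  v_{0} + v_{4} = v_{7}  ⟹  sig = [2:1]
  P={0,8}:  v_{0} + v_{8} = v_{3} + v_{5}  ⟹  sig = [2:1,1]
  P={2,5}:  v_{2} + v_{5} = v_{3} + v_{8}  ⟹  sig = [2:1,1]
  P={2,9}:  v_{2} + v_{9} = v_{1} + v_{8}  ⟹  sig = [2:1,1]
  P={4,6}:  v_{4} + v_{6} = v_{1} + v_{9}  ⟹  sig = [2:1,1]
  P={0,1}:  v_{0} + v_{1} = v_{3} + v_{6} + v_{7}  ⟹  sig = [2:1,1,1]
  P={0,9}:  v_{0} + v_{9} = v_{5} + v_{6} + v_{7}  ⟹  sig = [2:1,1,1]
  P={3,4}:  v_{3} + v_{4} = v_{1} + v_{7} + v_{8}  ⟹  sig = [2:1,1,1]
  P={4,5}:  v_{4} + v_{5} = v_{7} + v_{8} + v_{9}  ⟹  sig = [2:1,1,1]
  P={2,4}:  v_{2} + v_{4} = 2·v_{1} + v_{7} + 2·v_{8}  ⟹  sig = [2:1,2,2]
  P={0,2}:  v_{0} + v_{2} = 2·v_{3}  ⟹  sig = [2:2]
  P={6,7,8}:  v_{6} + v_{7} + v_{8} = 0  ⟹  sig = [3:]
  P={1,3,8}:  v_{1} + v_{3} + v_{8} = v_{2}  ⟹  sig = [3:1]
  P={2,6,7}:  v_{2} + v_{6} + v_{7} = v_{1} + v_{3}  ⟹  sig = [3:1,1]
  P={1,7,8,9}:  v_{1} + v_{7} + v_{8} + v_{9} = v_{4}  ⟹  sig = [4:1]
  P={3,5,6,7}:  v_{3} + v_{5} + v_{6} + v_{7} = v_{0}  ⟹  sig = [4:1]

Signatures (|P|; sorted positive RHS coefficients), sorted:
{ [2:] ×2,  [2:1],  [2:1,1] ×4,  [2:1,1,1] ×4,  [2:1,2,2],  [2:2],  [3:],  [3:1],  [3:1,1],  [4:1] ×2 }


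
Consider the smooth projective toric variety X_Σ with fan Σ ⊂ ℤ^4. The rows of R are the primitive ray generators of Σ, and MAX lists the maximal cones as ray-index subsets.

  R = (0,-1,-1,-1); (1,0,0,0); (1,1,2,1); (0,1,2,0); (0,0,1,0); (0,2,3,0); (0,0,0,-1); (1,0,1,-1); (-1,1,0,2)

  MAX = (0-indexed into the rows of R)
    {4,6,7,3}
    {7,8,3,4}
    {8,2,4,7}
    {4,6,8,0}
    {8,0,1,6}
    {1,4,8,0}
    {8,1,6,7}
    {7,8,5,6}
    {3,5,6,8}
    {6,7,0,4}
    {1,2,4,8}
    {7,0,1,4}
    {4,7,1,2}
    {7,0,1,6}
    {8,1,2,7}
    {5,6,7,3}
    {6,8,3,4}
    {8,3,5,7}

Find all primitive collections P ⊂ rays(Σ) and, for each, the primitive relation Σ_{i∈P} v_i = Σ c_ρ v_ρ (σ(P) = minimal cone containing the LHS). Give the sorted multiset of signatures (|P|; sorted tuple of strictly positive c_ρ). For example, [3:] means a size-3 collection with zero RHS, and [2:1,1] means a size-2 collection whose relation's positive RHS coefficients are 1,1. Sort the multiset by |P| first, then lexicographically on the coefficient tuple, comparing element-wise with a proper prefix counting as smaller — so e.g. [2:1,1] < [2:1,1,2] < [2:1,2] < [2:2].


Δ(Σ) — 9 vertices, 14 min non-faces:

  {0,2}:  v_{0} + v_{2} = v_{1} + v_{4}  so sig = [2:1,1]
  {0,3}:  v_{0} + v_{3} = v_{4} + v_{6}  so sig = [2:1,1]
  {0,5}:  v_{0} + v_{5} = v_{3} + v_{6}  so sig = [2:1,1]
  {1,3}:  v_{1} + v_{3} = 2·v_{7} + v_{8}  so sig = [2:1,2]
  {2,6}:  v_{2} + v_{6} = 2·v_{7} + v_{8}  so sig = [2:1,2]
  {1,5}:  v_{1} + v_{5} = v_{6} + 3·v_{7} + 2·v_{8}  so sig = [2:1,2,3]
  {2,3}:  v_{2} + v_{3} = v_{4} + 3·v_{7} + 2·v_{8}  so sig = [2:1,2,3]
  {2,5}:  v_{2} + v_{5} = v_{3} + 3·v_{7} + 2·v_{8}  so sig = [2:1,2,3]
  {4,5}:  v_{4} + v_{5} = 2·v_{3}  so sig = [2:2]
  {0,7,8}:  v_{0} + v_{7} + v_{8} = 0  so sig = [3:]
  {1,4,6}:  v_{1} + v_{4} + v_{6} = v_{7}  so sig = [3:1]
  {1,4,7,8}:  v_{1} + v_{4} + v_{7} + v_{8} = v_{2}  so sig = [4:1]
  {3,6,7,8}:  v_{3} + v_{6} + v_{7} + v_{8} = v_{5}  so sig = [4:1]
  {4,6,7,8}:  v_{4} + v_{6} + v_{7} + v_{8} = v_{3}  so sig = [4:1]

Signatures (|P|; sorted positive RHS coefficients), sorted:
    |P|=2: 9 collections, coeffs (1,1), (1,1), (1,1), (1,2), (1,2), (1,2,3), (1,2,3), (1,2,3), (2)
    |P|=3: 2 collections, coeffs (), (1)
    |P|=4: 3 collections, coeffs (1), (1), (1)


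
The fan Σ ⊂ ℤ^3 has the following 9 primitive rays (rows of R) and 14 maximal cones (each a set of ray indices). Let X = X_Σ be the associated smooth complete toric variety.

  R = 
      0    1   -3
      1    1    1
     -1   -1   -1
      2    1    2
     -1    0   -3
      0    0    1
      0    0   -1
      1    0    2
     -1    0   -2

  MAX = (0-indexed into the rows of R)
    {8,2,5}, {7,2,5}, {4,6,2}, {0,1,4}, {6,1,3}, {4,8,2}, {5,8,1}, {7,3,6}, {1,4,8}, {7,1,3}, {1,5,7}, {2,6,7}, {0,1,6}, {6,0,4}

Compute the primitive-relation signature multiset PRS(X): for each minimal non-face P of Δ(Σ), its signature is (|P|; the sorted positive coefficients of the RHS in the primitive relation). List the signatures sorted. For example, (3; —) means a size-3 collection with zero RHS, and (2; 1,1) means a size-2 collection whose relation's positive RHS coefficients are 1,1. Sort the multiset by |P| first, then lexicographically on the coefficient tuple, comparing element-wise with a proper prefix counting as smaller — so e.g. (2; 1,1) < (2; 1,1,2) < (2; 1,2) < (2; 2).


Primitive collections (17):

  {1,2}:  v_{1} + v_{2} = 0  so sig = (2; —)
  {5,6}:  v_{5} + v_{6} = 0  so sig = (2; —)
  {7,8}:  v_{7} + v_{8} = 0  so sig = (2; —)
  {4,5}:  v_{4} + v_{5} = v_{8}  so sig = (2; 1)
  {4,7}:  v_{4} + v_{7} = v_{6}  so sig = (2; 1)
  {6,8}:  v_{6} + v_{8} = v_{4}  so sig = (2; 1)
  {0,2}:  v_{0} + v_{2} = v_{4} + v_{6}  so sig = (2; 1,1)
  {0,5}:  v_{0} + v_{5} = v_{1} + v_{4}  so sig = (2; 1,1)
  {2,3}:  v_{2} + v_{3} = v_{6} + v_{7}  so sig = (2; 1,1)
  {3,5}:  v_{3} + v_{5} = v_{1} + v_{7}  so sig = (2; 1,1)
  {3,8}:  v_{3} + v_{8} = v_{1} + v_{6}  so sig = (2; 1,1)
  {0,7}:  v_{0} + v_{7} = v_{1} + 2·v_{6}  so sig = (2; 1,2)
  {0,8}:  v_{0} + v_{8} = v_{1} + 2·v_{4}  so sig = (2; 1,2)
  {3,4}:  v_{3} + v_{4} = v_{1} + 2·v_{6}  so sig = (2; 1,2)
  {0,3}:  v_{0} + v_{3} = 2·v_{1} + 3·v_{6}  so sig = (2; 2,3)
  {1,4,6}:  v_{1} + v_{4} + v_{6} = v_{0}  so sig = (3; 1)
  {1,6,7}:  v_{1} + v_{6} + v_{7} = v_{3}  so sig = (3; 1)

so the primitive-relation signature multiset is
    |P|=2: 15 collections, coeffs (), (), (), (1), (1), (1), (1,1), (1,1), (1,1), (1,1), (1,1), (1,2), (1,2), (1,2), (2,3)
    |P|=3: 2 collections, coeffs (1), (1)


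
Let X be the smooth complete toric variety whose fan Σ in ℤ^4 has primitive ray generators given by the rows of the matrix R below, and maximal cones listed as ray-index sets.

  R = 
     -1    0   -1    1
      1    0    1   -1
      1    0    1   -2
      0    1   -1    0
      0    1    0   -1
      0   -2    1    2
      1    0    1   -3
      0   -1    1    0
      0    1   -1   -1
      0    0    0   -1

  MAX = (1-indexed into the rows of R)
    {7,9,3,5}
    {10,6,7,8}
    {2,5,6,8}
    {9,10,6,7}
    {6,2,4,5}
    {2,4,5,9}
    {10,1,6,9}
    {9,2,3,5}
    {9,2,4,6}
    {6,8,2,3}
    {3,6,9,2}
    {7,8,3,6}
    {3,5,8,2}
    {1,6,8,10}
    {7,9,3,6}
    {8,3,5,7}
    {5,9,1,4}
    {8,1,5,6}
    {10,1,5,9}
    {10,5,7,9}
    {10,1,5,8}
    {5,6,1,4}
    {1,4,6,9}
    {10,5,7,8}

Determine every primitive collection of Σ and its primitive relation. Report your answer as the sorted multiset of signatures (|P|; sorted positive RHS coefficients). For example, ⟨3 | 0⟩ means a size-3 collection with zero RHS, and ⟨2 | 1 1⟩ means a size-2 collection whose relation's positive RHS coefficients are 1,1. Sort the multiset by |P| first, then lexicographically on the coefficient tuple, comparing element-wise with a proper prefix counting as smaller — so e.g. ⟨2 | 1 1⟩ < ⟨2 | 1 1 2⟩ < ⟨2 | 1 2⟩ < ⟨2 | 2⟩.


15 minimal non-faces of Δ(Σ) (on 10 rays):

  P={1,2}:  v_{1} + v_{2} = 0  ⇒ sig = ⟨2 | 0⟩
  P={4,8}:  v_{4} + v_{8} = 0  ⇒ sig = ⟨2 | 0⟩
  P={1,3}:  v_{1} + v_{3} = v_{10}  ⇒ sig = ⟨2 | 1⟩
  P={2,10}:  v_{2} + v_{10} = v_{3}  ⇒ sig = ⟨2 | 1⟩
  P={3,10}:  v_{3} + v_{10} = v_{7}  ⇒ sig = ⟨2 | 1⟩
  P={4,10}:  v_{4} + v_{10} = v_{9}  ⇒ sig = ⟨2 | 1⟩
  P={8,9}:  v_{8} + v_{9} = v_{10}  ⇒ sig = ⟨2 | 1⟩
  P={3,4}:  v_{3} + v_{4} = v_{2} + v_{9}  ⇒ sig = ⟨2 | 1 1⟩
  P={4,7}:  v_{4} + v_{7} = v_{3} + v_{9}  ⇒ sig = ⟨2 | 1 1⟩
  P={1,7}:  v_{1} + v_{7} = 2·v_{10}  ⇒ sig = ⟨2 | 2⟩
  P={2,7}:  v_{2} + v_{7} = 2·v_{3}  ⇒ sig = ⟨2 | 2⟩
  P={5,6,9}:  v_{5} + v_{6} + v_{9} = 0  ⇒ sig = ⟨3 | 0⟩
  P={5,6,10}:  v_{5} + v_{6} + v_{10} = v_{8}  ⇒ sig = ⟨3 | 1⟩
  P={3,5,6}:  v_{3} + v_{5} + v_{6} = v_{2} + v_{8}  ⇒ sig = ⟨3 | 1 1⟩
  P={5,6,7}:  v_{5} + v_{6} + v_{7} = v_{3} + v_{8}  ⇒ sig = ⟨3 | 1 1⟩

Signatures (|P|; sorted positive RHS coefficients), sorted:
{ ⟨2 | 0⟩ ×2,  ⟨2 | 1⟩ ×5,  ⟨2 | 1 1⟩ ×2,  ⟨2 | 2⟩ ×2,  ⟨3 | 0⟩,  ⟨3 | 1⟩,  ⟨3 | 1 1⟩ ×2 }


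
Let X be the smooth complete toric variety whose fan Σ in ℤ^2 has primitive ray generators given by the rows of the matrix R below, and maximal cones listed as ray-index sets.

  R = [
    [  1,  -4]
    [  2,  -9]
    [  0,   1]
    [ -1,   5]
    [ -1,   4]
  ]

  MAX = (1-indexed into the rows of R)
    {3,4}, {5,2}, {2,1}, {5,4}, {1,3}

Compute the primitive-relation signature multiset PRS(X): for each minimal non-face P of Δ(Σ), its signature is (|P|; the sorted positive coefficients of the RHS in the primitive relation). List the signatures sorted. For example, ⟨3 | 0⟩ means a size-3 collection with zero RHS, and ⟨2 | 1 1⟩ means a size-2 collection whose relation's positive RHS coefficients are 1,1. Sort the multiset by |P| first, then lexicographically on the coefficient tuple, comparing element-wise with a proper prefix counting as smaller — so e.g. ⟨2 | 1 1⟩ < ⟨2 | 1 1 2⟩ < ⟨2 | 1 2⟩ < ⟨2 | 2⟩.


The 5 primitive collections of Σ (r=5, n=2):

  {1,5}:  v_{1} + v_{5} = 0  →  sig = ⟨2 | 0⟩
  {1,4}:  v_{1} + v_{4} = v_{3}  →  sig = ⟨2 | 1⟩
  {2,4}:  v_{2} + v_{4} = v_{1}  →  sig = ⟨2 | 1⟩
  {3,5}:  v_{3} + v_{5} = v_{4}  →  sig = ⟨2 | 1⟩
  {2,3}:  v_{2} + v_{3} = 2·v_{1}  →  sig = ⟨2 | 2⟩

Sorted signature multiset PRS(X):
[⟨2 | 0⟩, ⟨2 | 1⟩, ⟨2 | 1⟩, ⟨2 | 1⟩, ⟨2 | 2⟩]


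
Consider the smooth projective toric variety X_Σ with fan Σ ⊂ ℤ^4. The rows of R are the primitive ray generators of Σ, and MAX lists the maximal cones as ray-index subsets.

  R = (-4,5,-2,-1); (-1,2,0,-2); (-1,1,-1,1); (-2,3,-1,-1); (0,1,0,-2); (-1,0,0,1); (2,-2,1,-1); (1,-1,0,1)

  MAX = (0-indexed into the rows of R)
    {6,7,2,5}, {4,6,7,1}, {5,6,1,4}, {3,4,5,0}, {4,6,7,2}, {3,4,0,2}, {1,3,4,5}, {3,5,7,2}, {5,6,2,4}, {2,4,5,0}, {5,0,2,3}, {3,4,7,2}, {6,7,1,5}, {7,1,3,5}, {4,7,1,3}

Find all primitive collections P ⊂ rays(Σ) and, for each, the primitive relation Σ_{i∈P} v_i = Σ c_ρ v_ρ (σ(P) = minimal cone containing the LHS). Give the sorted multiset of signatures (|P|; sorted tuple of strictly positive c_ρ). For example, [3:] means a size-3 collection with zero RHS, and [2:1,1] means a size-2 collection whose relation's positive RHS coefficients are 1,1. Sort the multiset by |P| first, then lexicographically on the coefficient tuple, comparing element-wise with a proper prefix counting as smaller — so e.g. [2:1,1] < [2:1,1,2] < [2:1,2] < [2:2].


|primitive collections| = 7. Relations:

  • {1,2}:  v_{1} + v_{2} = v_{3}  so sig = [2:1]
  • {3,6}:  v_{3} + v_{6} = v_{4}  so sig = [2:1]
  • {0,7}:  v_{0} + v_{7} = v_{2} + v_{3}  so sig = [2:1,1]
  • {0,1}:  v_{0} + v_{1} = 2·v_{3} + v_{4} + v_{5}  so sig = [2:1,1,2]
  • {0,6}:  v_{0} + v_{6} = v_{2} + 2·v_{4} + v_{5}  so sig = [2:1,1,2]
  • {4,5,7}:  v_{4} + v_{5} + v_{7} = 0  so sig = [3:]
  • {2,3,4,5}:  v_{2} + v_{3} + v_{4} + v_{5} = v_{0}  so sig = [4:1]

so the primitive-relation signature multiset is
    [2:1]
    [2:1]
    [2:1,1]
    [2:1,1,2]
    [2:1,1,2]
    [3:]
    [4:1]


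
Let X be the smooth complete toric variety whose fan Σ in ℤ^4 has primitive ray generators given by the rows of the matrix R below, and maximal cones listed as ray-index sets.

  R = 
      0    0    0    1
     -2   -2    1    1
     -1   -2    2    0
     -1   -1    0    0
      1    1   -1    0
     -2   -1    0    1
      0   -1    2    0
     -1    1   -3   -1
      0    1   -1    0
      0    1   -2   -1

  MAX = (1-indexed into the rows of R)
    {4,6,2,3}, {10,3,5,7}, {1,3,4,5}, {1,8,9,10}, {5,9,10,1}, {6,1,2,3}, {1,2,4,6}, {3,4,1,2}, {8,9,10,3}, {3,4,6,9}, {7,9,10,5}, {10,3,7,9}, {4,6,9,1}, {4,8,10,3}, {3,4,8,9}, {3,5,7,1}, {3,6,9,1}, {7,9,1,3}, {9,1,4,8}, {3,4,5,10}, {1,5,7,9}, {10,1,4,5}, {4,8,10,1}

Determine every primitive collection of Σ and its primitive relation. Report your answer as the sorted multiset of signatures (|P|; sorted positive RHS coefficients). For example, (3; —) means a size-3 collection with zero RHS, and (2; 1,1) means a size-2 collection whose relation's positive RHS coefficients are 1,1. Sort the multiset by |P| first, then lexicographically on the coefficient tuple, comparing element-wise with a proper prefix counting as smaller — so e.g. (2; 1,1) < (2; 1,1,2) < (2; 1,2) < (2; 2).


Minimal non-faces — 20 found among 10 rays, 23 max cones:

  P = {2,9}:  v_{2} + v_{9} = v_{6} ; sig = (2; 1)
  P = {4,7}:  v_{4} + v_{7} = v_{3} ; sig = (2; 1)
  P = {2,5}:  v_{2} + v_{5} = v_{1} + v_{4} ; sig = (2; 1,1)
  P = {5,6}:  v_{5} + v_{6} = v_{1} + v_{4} + v_{9} ; sig = (2; 1,1,1)
  P = {7,8}:  v_{7} + v_{8} = v_{3} + v_{9} + v_{10} ; sig = (2; 1,1,1)
  P = {2,7}:  v_{2} + v_{7} = v_{1} + 2·v_{3} + v_{9} ; sig = (2; 1,1,2)
  P = {2,10}:  v_{2} + v_{10} = 2·v_{4} + v_{9} ; sig = (2; 1,2)
  P = {5,8}:  v_{5} + v_{8} = v_{1} + 2·v_{10} ; sig = (2; 1,2)
  P = {6,7}:  v_{6} + v_{7} = v_{1} + 2·v_{3} + 2·v_{9} ; sig = (2; 1,2,2)
  P = {6,10}:  v_{6} + v_{10} = 2·v_{4} + 2·v_{9} ; sig = (2; 2,2)
  P = {2,8}:  v_{2} + v_{8} = 3·v_{4} + 2·v_{9} ; sig = (2; 2,3)
  P = {6,8}:  v_{6} + v_{8} = 3·v_{4} + 3·v_{9} ; sig = (2; 3,3)
  P = {1,7,10}:  v_{1} + v_{7} + v_{10} = 0 ; sig = (3; —)
  P = {3,5,9}:  v_{3} + v_{5} + v_{9} = 0 ; sig = (3; —)
  P = {1,3,10}:  v_{1} + v_{3} + v_{10} = v_{4} ; sig = (3; 1)
  P = {4,9,10}:  v_{4} + v_{9} + v_{10} = v_{8} ; sig = (3; 1)
  P = {4,5,9}:  v_{4} + v_{5} + v_{9} = v_{1} + v_{10} ; sig = (3; 1,1)
  P = {1,3,8}:  v_{1} + v_{3} + v_{8} = 2·v_{4} + v_{9} ; sig = (3; 1,2)
  P = {1,3,4,9}:  v_{1} + v_{3} + v_{4} + v_{9} = v_{2} ; sig = (4; 1)
  P = {1,3,4,6}:  v_{1} + v_{3} + v_{4} + v_{6} = 2·v_{2} ; sig = (4; 2)

Sorted signature multiset PRS(X):
    |P|=2: 12 collections, coeffs (1), (1), (1,1), (1,1,1), (1,1,1), (1,1,2), (1,2), (1,2), (1,2,2), (2,2), (2,3), (3,3)
    |P|=3: 6 collections, coeffs (), (), (1), (1), (1,1), (1,2)
    |P|=4: 2 collections, coeffs (1), (2)
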